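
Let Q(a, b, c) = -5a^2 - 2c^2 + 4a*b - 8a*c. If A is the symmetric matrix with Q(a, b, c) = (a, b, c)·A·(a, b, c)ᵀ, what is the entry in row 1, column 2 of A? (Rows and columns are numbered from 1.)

The coefficient of a·b in Q is 4. For a symmetric A this equals A[1,2] + A[2,1] = 2·A[1,2].
So A[1,2] = 4/2 = 2.

2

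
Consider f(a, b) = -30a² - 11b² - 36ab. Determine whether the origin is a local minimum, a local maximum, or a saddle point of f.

The Hessian at the origin is H = [[-60, -36], [-36, -22]].
det H = -60·-22 − (-36)² = 24 > 0 and H[1,1] = -60 < 0, so H is negative definite.
Therefore the origin is a local maximum.

local maximum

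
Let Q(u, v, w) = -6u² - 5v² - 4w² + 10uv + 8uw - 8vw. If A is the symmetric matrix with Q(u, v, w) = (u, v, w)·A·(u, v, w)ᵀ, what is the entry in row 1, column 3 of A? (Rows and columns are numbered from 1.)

4

The coefficient of u·w in Q is 8. For a symmetric A this equals A[1,3] + A[3,1] = 2·A[1,3].
So A[1,3] = 8/2 = 4.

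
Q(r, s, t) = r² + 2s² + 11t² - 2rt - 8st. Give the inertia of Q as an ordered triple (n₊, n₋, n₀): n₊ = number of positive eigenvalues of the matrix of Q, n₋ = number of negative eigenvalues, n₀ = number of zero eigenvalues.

(3, 0, 0)

Write A = [[1, 0, -1], [0, 2, -4], [-1, -4, 11]].
Symmetric row and column elimination reduces A to a congruent diagonal form with pivots 1, 2, 2.
So there are 3 positive pivots.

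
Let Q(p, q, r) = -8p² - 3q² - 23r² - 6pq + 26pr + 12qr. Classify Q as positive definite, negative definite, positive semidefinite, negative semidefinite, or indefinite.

negative definite

The symmetric matrix of Q is A = [[-8, -3, 13], [-3, -3, 6], [13, 6, -23]].
Leading principal minors: Δ_1 = -8, Δ_2 = 15, Δ_3 = -18.
The signs alternate starting with Δ_1 < 0, so by Sylvester's criterion Q is negative definite.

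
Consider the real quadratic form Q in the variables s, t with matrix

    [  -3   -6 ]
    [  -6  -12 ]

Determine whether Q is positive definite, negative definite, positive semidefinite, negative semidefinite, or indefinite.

Symmetric row and column elimination reduces A to a congruent diagonal form with pivots -3, 0.
That gives 1 negative, 1 zero pivots.
Hence Q is negative semidefinite.

negative semidefinite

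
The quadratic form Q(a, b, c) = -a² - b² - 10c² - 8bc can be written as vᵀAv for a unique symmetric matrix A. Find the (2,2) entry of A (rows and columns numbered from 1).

The coefficient of b² in Q is -1, and that is exactly A[2,2].

-1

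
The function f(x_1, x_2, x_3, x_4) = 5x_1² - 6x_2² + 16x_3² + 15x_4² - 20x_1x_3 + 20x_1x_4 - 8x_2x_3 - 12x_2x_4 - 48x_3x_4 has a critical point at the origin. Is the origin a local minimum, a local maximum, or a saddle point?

The Hessian at the origin is H = [[10, 0, -20, 20], [0, -12, -8, -12], [-20, -8, 32, -48], [20, -12, -48, 30]].
Symmetric row and column elimination reduces H to a congruent diagonal form with pivots 10, -12, -8/3, 2.
Counting signs: 2 positive, 2 negative.
H is indefinite, so the origin is a saddle point.

saddle point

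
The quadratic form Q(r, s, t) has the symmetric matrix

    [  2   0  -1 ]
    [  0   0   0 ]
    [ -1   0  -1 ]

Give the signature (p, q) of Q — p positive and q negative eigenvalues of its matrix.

Applying the same elementary operations to the rows and columns of A produces a congruent diagonal matrix with entries 2, 0, -3/2.
That gives 1 positive, 1 negative, 1 zero pivots.

(1, 1)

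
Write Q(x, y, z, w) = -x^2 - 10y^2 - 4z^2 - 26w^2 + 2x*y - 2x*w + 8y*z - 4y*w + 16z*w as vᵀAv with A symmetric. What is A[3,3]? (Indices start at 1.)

-4

The coefficient of z^2 in Q is -4, and that is exactly A[3,3].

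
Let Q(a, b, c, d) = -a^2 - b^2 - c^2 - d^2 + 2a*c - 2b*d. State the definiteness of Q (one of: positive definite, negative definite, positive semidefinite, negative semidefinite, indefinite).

negative semidefinite

Write A = [[-1, 0, 1, 0], [0, -1, 0, -1], [1, 0, -1, 0], [0, -1, 0, -1]].
Applying the same elementary operations to the rows and columns of A produces a congruent diagonal matrix with entries -1, -1, 0, 0.
That gives 2 negative, 2 zero pivots.
Hence Q is negative semidefinite.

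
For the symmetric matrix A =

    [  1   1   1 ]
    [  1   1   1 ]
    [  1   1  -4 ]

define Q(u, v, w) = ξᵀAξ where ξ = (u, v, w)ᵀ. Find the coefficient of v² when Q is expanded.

1

The coefficient of v² is the diagonal entry A[2,2] = 1.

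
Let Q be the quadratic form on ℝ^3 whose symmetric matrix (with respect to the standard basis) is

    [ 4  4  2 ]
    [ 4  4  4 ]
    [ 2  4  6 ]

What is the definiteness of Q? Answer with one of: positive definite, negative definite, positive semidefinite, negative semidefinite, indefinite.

indefinite

A is congruent to a diagonal matrix with 2 positive, 1 negative and 0 zero entries, so Q is indefinite.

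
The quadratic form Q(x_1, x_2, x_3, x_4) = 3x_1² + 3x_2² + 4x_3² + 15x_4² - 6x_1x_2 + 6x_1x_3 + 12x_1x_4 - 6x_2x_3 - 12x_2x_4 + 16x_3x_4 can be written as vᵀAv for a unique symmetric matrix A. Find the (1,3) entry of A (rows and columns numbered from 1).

3

The coefficient of x_1·x_3 in Q is 6. For a symmetric A this equals A[1,3] + A[3,1] = 2·A[1,3].
So A[1,3] = 6/2 = 3.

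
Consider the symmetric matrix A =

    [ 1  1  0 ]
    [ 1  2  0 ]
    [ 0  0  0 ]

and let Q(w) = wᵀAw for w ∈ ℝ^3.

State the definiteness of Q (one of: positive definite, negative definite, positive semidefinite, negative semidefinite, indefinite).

Symmetric row and column elimination reduces A to a congruent diagonal form with pivots 1, 1, 0.
Counting signs: 2 positive, 1 zero.
Hence Q is positive semidefinite.

positive semidefinite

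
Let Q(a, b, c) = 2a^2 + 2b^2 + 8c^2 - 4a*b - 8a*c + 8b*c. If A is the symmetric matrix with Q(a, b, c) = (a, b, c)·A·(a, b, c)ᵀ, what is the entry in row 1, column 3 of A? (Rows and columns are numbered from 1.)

-4

The coefficient of a·c in Q is -8. For a symmetric A this equals A[1,3] + A[3,1] = 2·A[1,3].
So A[1,3] = -8/2 = -4.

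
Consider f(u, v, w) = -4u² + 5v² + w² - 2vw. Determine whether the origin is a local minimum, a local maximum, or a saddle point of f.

The Hessian at the origin is H = [[-8, 0, 0], [0, 10, -2], [0, -2, 2]].
Applying the same elementary operations to the rows and columns of H produces a congruent diagonal matrix with entries -8, 10, 8/5.
So there are 2 positive, 1 negative pivots.
H is indefinite, so the origin is a saddle point.

saddle point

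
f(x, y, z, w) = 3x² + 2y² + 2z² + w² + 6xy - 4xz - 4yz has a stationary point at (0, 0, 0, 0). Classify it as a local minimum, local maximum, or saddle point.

saddle point

The Hessian at the origin is H = [[6, 6, -4, 0], [6, 4, -4, 0], [-4, -4, 4, 0], [0, 0, 0, 2]].
Row-reducing H symmetrically gives the diagonal entries 6, -2, 4/3, 2.
So there are 3 positive, 1 negative pivots.
H is indefinite, so the origin is a saddle point.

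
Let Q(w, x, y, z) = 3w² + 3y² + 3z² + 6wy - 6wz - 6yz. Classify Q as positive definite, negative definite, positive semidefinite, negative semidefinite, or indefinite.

positive semidefinite

The symmetric matrix is A = [[3, 0, 3, -3], [0, 0, 0, 0], [3, 0, 3, -3], [-3, 0, -3, 3]].
Row-reducing A symmetrically gives the diagonal entries 3, 0, 0, 0.
That gives 1 positive, 3 zero pivots.
Hence Q is positive semidefinite.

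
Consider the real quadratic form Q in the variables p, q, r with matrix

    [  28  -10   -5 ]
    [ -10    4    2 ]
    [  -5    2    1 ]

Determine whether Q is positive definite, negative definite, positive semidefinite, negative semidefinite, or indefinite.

positive semidefinite

Congruent diagonalization of A (simultaneous row and column reduction) yields pivots 28, 3/7, 0.
Counting signs: 2 positive, 1 zero.
Hence Q is positive semidefinite.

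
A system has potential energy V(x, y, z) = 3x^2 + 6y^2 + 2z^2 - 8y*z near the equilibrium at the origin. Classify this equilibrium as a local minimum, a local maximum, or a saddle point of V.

saddle point

The Hessian at the origin is H = [[6, 0, 0], [0, 12, -8], [0, -8, 4]].
Symmetric row and column elimination reduces H to a congruent diagonal form with pivots 6, 12, -4/3.
So there are 2 positive, 1 negative pivots.
H is indefinite, so the origin is a saddle point.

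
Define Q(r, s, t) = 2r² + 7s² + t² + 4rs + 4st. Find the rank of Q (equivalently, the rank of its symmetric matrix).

3

The associated matrix is A = [[2, 2, 0], [2, 7, 2], [0, 2, 1]].
Row-reducing A symmetrically gives the diagonal entries 2, 5, 1/5.
So there are 3 positive pivots.
The rank is the number of nonzero pivots: 3.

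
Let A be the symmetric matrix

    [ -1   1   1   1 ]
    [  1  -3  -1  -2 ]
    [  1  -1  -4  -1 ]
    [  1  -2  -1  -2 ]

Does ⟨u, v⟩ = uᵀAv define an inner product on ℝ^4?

Row-reducing A symmetrically gives the diagonal entries -1, -2, -3, -1/2.
That gives 4 negative pivots.
Hence Q is negative definite.
⟨·,·⟩ is an inner product exactly when A is positive definite.

no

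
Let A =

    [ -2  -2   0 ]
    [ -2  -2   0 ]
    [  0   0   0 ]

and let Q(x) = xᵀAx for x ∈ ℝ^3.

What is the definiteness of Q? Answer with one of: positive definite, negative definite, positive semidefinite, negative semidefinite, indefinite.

negative semidefinite

Symmetric row and column elimination reduces A to a congruent diagonal form with pivots -2, 0, 0.
So there are 1 negative, 2 zero pivots.
Hence Q is negative semidefinite.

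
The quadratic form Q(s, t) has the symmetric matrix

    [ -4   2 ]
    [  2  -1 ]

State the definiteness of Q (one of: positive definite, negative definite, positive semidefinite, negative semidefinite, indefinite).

For the 2×2 matrix [[-4, 2], [2, -1]]: det = -4·-1 − (2)² = 0, trace = -5.
det = 0 so one eigenvalue is zero; the form is semidefinite with the sign of the trace.

negative semidefinite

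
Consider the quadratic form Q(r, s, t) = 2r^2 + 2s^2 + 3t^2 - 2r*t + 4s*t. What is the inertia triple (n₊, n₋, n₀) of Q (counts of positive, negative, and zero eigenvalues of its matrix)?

(3, 0, 0)

The symmetric matrix is A = [[2, 0, -1], [0, 2, 2], [-1, 2, 3]].
Applying the same elementary operations to the rows and columns of A produces a congruent diagonal matrix with entries 2, 2, 1/2.
That gives 3 positive pivots.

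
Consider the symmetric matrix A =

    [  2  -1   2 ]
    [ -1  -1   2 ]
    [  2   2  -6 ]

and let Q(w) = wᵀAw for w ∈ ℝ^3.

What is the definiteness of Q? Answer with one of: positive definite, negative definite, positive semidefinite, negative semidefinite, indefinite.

Congruent diagonalization of A (simultaneous row and column reduction) yields pivots 2, -3/2, -2.
Counting signs: 1 positive, 2 negative.
Hence Q is indefinite.

indefinite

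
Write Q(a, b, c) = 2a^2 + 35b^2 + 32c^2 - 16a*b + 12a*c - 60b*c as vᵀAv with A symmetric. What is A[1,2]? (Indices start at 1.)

The coefficient of a·b in Q is -16. For a symmetric A this equals A[1,2] + A[2,1] = 2·A[1,2].
So A[1,2] = -16/2 = -8.

-8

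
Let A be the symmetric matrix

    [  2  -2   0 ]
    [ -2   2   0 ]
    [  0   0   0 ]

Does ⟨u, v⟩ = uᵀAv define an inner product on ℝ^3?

Applying the same elementary operations to the rows and columns of A produces a congruent diagonal matrix with entries 2, 0, 0.
That gives 1 positive, 2 zero pivots.
Hence Q is positive semidefinite.
⟨·,·⟩ is an inner product exactly when A is positive definite.

no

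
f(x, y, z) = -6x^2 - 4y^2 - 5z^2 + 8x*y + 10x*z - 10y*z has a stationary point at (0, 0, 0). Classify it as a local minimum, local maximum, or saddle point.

saddle point

The Hessian at the origin is H = [[-12, 8, 10], [8, -8, -10], [10, -10, -10]].
An LDLᵀ factorisation of H has diagonal entries -12, -8/3, 5/2.
Counting signs: 1 positive, 2 negative.
H is indefinite, so the origin is a saddle point.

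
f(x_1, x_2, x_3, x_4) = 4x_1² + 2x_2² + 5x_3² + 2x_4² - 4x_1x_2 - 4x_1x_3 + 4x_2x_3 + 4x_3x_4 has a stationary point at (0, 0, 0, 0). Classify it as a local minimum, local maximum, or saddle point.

The Hessian at the origin is H = [[8, -4, -4, 0], [-4, 4, 4, 0], [-4, 4, 10, 4], [0, 0, 4, 4]].
Row-reducing H symmetrically gives the diagonal entries 8, 2, 6, 4/3.
Counting signs: 4 positive.
H is positive definite, so the origin is a strict local minimum.

local minimum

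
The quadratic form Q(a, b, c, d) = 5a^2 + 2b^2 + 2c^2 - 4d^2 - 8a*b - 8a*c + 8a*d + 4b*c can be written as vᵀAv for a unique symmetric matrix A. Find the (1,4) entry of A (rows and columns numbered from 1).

The coefficient of a·d in Q is 8. For a symmetric A this equals A[1,4] + A[4,1] = 2·A[1,4].
So A[1,4] = 8/2 = 4.

4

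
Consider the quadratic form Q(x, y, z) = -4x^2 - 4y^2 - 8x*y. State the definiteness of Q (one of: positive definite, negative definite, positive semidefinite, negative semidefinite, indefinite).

The symmetric matrix is A = [[-4, -4, 0], [-4, -4, 0], [0, 0, 0]].
Row-reducing A symmetrically gives the diagonal entries -4, 0, 0.
So there are 1 negative, 2 zero pivots.
Hence Q is negative semidefinite.

negative semidefinite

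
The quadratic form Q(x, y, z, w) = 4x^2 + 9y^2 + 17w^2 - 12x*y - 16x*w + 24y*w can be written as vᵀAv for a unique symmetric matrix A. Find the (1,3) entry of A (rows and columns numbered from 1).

0

The coefficient of x·z in Q is 0. For a symmetric A this equals A[1,3] + A[3,1] = 2·A[1,3].
So A[1,3] = 0/2 = 0.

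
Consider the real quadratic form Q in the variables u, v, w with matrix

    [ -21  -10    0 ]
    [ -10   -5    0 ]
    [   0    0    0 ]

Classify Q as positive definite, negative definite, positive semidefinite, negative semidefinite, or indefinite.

Congruent diagonalization of A (simultaneous row and column reduction) yields pivots -21, -5/21, 0.
That gives 2 negative, 1 zero pivots.
Hence Q is negative semidefinite.

negative semidefinite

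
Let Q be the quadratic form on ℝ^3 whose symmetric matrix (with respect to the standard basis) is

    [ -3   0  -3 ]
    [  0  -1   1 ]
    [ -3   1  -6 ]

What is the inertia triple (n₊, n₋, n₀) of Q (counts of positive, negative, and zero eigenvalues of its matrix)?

(0, 3, 0)

Applying the same elementary operations to the rows and columns of A produces a congruent diagonal matrix with entries -3, -1, -2.
That gives 3 negative pivots.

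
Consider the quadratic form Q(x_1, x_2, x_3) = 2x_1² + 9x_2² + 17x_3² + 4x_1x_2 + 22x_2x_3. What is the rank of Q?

Write A = [[2, 2, 0], [2, 9, 11], [0, 11, 17]].
Symmetric row and column elimination reduces A to a congruent diagonal form with pivots 2, 7, -2/7.
That gives 2 positive, 1 negative pivots.
The rank is the number of nonzero pivots: 3.

3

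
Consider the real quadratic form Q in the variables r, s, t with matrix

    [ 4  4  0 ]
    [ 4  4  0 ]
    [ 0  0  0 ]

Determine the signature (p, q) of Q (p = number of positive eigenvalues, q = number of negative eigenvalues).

(1, 0)

Congruent diagonalization of A (simultaneous row and column reduction) yields pivots 4, 0, 0.
So there are 1 positive, 2 zero pivots.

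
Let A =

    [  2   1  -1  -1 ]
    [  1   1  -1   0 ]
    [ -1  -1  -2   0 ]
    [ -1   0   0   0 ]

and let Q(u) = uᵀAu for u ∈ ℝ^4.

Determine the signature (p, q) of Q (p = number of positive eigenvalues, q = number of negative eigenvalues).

(2, 2)

Symmetric row and column elimination reduces A to a congruent diagonal form with pivots 2, 1/2, -3, -1.
Counting signs: 2 positive, 2 negative.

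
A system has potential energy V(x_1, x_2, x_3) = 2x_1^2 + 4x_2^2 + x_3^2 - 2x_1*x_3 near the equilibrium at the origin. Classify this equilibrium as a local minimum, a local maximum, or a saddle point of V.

The Hessian at the origin is H = [[4, 0, -2], [0, 8, 0], [-2, 0, 2]].
Symmetric row and column elimination reduces H to a congruent diagonal form with pivots 4, 8, 1.
Counting signs: 3 positive.
H is positive definite, so the origin is a strict local minimum.

local minimum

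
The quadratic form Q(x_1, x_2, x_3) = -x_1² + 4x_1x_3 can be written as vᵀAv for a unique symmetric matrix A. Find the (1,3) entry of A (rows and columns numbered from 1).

The coefficient of x_1·x_3 in Q is 4. For a symmetric A this equals A[1,3] + A[3,1] = 2·A[1,3].
So A[1,3] = 4/2 = 2.

2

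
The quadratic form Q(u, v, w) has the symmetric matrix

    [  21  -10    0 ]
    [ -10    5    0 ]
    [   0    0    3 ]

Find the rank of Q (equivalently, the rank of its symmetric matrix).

3

Congruent diagonalization of A (simultaneous row and column reduction) yields pivots 21, 5/21, 3.
Counting signs: 3 positive.
The rank is the number of nonzero pivots: 3.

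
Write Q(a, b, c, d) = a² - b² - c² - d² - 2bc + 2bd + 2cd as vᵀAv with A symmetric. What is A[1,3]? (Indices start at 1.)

The coefficient of a·c in Q is 0. For a symmetric A this equals A[1,3] + A[3,1] = 2·A[1,3].
So A[1,3] = 0/2 = 0.

0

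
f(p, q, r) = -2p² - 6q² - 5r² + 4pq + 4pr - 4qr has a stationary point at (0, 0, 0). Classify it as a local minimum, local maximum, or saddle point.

The Hessian at the origin is H = [[-4, 4, 4], [4, -12, -4], [4, -4, -10]].
Row-reducing H symmetrically gives the diagonal entries -4, -8, -6.
That gives 3 negative pivots.
H is negative definite, so the origin is a strict local maximum.

local maximum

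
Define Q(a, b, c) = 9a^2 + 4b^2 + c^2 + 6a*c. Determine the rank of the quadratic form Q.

The associated matrix is A = [[9, 0, 3], [0, 4, 0], [3, 0, 1]].
Applying the same elementary operations to the rows and columns of A produces a congruent diagonal matrix with entries 9, 4, 0.
Counting signs: 2 positive, 1 zero.
The rank is the number of nonzero pivots: 2.

2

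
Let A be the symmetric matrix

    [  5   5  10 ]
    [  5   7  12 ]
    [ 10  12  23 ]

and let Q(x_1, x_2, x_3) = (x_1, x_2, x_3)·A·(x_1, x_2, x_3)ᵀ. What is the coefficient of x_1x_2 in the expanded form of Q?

The coefficient of x_1x_2 is A[1,2] + A[2,1] = 2·5 = 10.

10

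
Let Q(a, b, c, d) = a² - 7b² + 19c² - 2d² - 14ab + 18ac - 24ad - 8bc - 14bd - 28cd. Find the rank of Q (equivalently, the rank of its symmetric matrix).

The associated matrix is A = [[1, -7, 9, -12], [-7, -7, -4, -7], [9, -4, 19, -14], [-12, -7, -14, -2]].
Row-reducing A symmetrically gives the diagonal entries 1, -56, 9/56, -20.
So there are 2 positive, 2 negative pivots.
The rank is the number of nonzero pivots: 4.

4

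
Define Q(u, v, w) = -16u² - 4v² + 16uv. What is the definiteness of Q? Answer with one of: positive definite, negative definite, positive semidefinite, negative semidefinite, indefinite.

The symmetric matrix is A = [[-16, 8, 0], [8, -4, 0], [0, 0, 0]].
Symmetric row and column elimination reduces A to a congruent diagonal form with pivots -16, 0, 0.
Counting signs: 1 negative, 2 zero.
Hence Q is negative semidefinite.

negative semidefinite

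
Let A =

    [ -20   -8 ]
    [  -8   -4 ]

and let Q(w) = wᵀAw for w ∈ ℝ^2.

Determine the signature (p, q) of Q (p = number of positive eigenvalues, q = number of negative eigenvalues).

(0, 2)

Symmetric row and column elimination reduces A to a congruent diagonal form with pivots -20, -4/5.
Counting signs: 2 negative.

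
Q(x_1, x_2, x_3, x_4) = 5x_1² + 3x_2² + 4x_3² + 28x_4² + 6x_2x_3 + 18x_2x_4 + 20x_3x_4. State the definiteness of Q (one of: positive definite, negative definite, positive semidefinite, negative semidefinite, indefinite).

Write A = [[5, 0, 0, 0], [0, 3, 3, 9], [0, 3, 4, 10], [0, 9, 10, 28]].
Symmetric row and column elimination reduces A to a congruent diagonal form with pivots 5, 3, 1, 0.
Counting signs: 3 positive, 1 zero.
Hence Q is positive semidefinite.

positive semidefinite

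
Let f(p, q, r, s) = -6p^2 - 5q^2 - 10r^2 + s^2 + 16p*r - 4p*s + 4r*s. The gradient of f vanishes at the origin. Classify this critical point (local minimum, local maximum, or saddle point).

saddle point

The Hessian at the origin is H = [[-12, 0, 16, -4], [0, -10, 0, 0], [16, 0, -20, 4], [-4, 0, 4, 2]].
Symmetric row and column elimination reduces H to a congruent diagonal form with pivots -12, -10, 4/3, 2.
That gives 2 positive, 2 negative pivots.
H is indefinite, so the origin is a saddle point.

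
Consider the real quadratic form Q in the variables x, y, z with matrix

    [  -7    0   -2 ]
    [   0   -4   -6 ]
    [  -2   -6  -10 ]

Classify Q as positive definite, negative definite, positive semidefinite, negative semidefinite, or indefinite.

Applying the same elementary operations to the rows and columns of A produces a congruent diagonal matrix with entries -7, -4, -3/7.
Counting signs: 3 negative.
Hence Q is negative definite.

negative definite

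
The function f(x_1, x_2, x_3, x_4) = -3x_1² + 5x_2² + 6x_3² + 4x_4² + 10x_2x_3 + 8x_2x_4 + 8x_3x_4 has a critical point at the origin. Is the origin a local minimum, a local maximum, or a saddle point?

The Hessian at the origin is H = [[-6, 0, 0, 0], [0, 10, 10, 8], [0, 10, 12, 8], [0, 8, 8, 8]].
Congruent diagonalization of H (simultaneous row and column reduction) yields pivots -6, 10, 2, 8/5.
Counting signs: 3 positive, 1 negative.
H is indefinite, so the origin is a saddle point.

saddle point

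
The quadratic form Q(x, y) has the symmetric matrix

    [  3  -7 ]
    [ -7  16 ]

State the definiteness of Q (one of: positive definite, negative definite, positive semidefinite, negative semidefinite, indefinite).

indefinite

Symmetric row and column elimination reduces A to a congruent diagonal form with pivots 3, -1/3.
So there are 1 positive, 1 negative pivots.
Hence Q is indefinite.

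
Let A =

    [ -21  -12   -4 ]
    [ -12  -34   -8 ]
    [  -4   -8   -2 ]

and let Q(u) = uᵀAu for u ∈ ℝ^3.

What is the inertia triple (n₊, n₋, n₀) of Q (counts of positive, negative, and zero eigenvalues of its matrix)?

An LDLᵀ factorisation of A has diagonal entries -21, -190/7, -2/57.
Counting signs: 3 negative.

(0, 3, 0)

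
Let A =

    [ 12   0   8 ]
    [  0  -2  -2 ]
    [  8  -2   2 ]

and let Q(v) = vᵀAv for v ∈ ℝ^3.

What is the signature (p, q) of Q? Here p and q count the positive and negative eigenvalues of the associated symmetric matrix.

(1, 2)

Row-reducing A symmetrically gives the diagonal entries 12, -2, -4/3.
That gives 1 positive, 2 negative pivots.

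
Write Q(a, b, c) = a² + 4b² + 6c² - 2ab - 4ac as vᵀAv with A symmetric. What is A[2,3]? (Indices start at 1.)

The coefficient of b·c in Q is 0. For a symmetric A this equals A[2,3] + A[3,2] = 2·A[2,3].
So A[2,3] = 0/2 = 0.

0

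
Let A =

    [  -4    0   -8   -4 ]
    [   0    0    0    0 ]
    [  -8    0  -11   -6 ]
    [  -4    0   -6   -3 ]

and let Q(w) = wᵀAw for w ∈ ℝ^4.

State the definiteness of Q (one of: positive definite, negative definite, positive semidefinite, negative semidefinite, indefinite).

indefinite

Applying the same elementary operations to the rows and columns of A produces a congruent diagonal matrix with entries -4, 0, 5, 1/5.
Counting signs: 2 positive, 1 negative, 1 zero.
Hence Q is indefinite.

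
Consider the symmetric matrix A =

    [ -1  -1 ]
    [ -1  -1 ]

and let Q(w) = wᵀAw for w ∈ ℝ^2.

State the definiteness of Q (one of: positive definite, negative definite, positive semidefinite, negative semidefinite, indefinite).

Congruent diagonalization of A (simultaneous row and column reduction) yields pivots -1, 0.
Counting signs: 1 negative, 1 zero.
Hence Q is negative semidefinite.

negative semidefinite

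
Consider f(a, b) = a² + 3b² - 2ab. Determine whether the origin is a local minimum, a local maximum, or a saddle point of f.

local minimum

The Hessian at the origin is H = [[2, -2], [-2, 6]].
det H = 2·6 − (-2)² = 8 > 0 and H[1,1] = 2 > 0, so H is positive definite.
Therefore the origin is a local minimum.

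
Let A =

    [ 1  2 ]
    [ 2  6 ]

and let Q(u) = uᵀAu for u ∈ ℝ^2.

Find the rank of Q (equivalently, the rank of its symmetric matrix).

2

Symmetric row and column elimination reduces A to a congruent diagonal form with pivots 1, 2.
That gives 2 positive pivots.
The rank is the number of nonzero pivots: 2.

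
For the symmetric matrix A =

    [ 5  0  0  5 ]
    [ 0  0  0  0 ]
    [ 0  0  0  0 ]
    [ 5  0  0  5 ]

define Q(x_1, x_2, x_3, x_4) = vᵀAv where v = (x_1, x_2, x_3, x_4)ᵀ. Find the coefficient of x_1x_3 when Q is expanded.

The coefficient of x_1x_3 is A[1,3] + A[3,1] = 2·0 = 0.

0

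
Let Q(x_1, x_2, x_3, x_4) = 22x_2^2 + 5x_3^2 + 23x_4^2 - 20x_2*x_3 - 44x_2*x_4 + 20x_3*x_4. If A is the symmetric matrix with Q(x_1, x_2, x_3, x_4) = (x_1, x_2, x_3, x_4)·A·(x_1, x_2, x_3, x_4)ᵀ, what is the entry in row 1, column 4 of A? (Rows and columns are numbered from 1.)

0

The coefficient of x_1·x_4 in Q is 0. For a symmetric A this equals A[1,4] + A[4,1] = 2·A[1,4].
So A[1,4] = 0/2 = 0.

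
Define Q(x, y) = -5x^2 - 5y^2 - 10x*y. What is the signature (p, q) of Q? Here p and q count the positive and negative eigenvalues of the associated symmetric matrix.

(0, 1)

The associated matrix is A = [[-5, -5], [-5, -5]].
Applying the same elementary operations to the rows and columns of A produces a congruent diagonal matrix with entries -5, 0.
Counting signs: 1 negative, 1 zero.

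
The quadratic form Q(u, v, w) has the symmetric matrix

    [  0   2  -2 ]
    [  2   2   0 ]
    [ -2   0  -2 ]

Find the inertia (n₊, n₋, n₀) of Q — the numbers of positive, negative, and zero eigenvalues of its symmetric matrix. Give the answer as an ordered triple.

By Sylvester's law of inertia any congruent diagonalization of A has 1 positive, 1 negative and 1 zero entries.

(1, 1, 1)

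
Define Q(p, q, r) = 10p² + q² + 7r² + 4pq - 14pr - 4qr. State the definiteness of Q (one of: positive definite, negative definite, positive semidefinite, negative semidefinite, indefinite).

Write A = [[10, 2, -7], [2, 1, -2], [-7, -2, 7]].
Row-reducing A symmetrically gives the diagonal entries 10, 3/5, 3/2.
That gives 3 positive pivots.
Hence Q is positive definite.

positive definite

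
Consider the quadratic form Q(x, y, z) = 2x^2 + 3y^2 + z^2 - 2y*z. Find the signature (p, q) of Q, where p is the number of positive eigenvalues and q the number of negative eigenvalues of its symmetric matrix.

(3, 0)

The associated matrix is A = [[2, 0, 0], [0, 3, -1], [0, -1, 1]].
Applying the same elementary operations to the rows and columns of A produces a congruent diagonal matrix with entries 2, 3, 2/3.
Counting signs: 3 positive.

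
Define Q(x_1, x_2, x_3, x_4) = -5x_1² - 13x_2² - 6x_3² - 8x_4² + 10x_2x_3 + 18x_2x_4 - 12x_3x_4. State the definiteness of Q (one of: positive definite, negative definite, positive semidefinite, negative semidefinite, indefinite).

negative definite

The symmetric matrix of Q is A = [[-5, 0, 0, 0], [0, -13, 5, 9], [0, 5, -6, -6], [0, 9, -6, -8]].
Leading principal minors: Δ_1 = -5, Δ_2 = 65, Δ_3 = -265, Δ_4 = 50.
The signs alternate starting with Δ_1 < 0, so by Sylvester's criterion Q is negative definite.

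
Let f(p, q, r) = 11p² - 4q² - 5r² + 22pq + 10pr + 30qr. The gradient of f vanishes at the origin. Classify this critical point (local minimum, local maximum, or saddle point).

The Hessian at the origin is H = [[22, 22, 10], [22, -8, 30], [10, 30, -10]].
Symmetric row and column elimination reduces H to a congruent diagonal form with pivots 22, -30, -40/33.
That gives 1 positive, 2 negative pivots.
H is indefinite, so the origin is a saddle point.

saddle point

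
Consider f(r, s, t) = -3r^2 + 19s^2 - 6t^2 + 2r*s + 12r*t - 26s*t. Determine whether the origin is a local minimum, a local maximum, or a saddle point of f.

The Hessian at the origin is H = [[-6, 2, 12], [2, 38, -26], [12, -26, -12]].
Symmetric row and column elimination reduces H to a congruent diagonal form with pivots -6, 116/3, -15/29.
So there are 1 positive, 2 negative pivots.
H is indefinite, so the origin is a saddle point.

saddle point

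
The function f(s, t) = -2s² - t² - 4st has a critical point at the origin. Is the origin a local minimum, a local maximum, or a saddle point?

saddle point

The Hessian at the origin is H = [[-4, -4], [-4, -2]].
det H = -4·-2 − (-4)² = -8 < 0, so H is indefinite.
Therefore the origin is a saddle point.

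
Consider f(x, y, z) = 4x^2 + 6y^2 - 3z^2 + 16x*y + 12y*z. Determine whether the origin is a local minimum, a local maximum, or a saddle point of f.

saddle point

The Hessian at the origin is H = [[8, 16, 0], [16, 12, 12], [0, 12, -6]].
Symmetric row and column elimination reduces H to a congruent diagonal form with pivots 8, -20, 6/5.
That gives 2 positive, 1 negative pivots.
H is indefinite, so the origin is a saddle point.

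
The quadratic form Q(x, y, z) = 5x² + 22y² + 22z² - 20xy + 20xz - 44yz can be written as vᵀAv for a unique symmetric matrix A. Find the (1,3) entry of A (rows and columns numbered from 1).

10

The coefficient of x·z in Q is 20. For a symmetric A this equals A[1,3] + A[3,1] = 2·A[1,3].
So A[1,3] = 20/2 = 10.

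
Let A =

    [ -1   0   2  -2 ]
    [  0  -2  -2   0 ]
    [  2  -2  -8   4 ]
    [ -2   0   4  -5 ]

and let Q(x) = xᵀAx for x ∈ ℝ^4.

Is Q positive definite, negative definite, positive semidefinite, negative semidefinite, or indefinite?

negative definite

Congruent diagonalization of A (simultaneous row and column reduction) yields pivots -1, -2, -2, -1.
That gives 4 negative pivots.
Hence Q is negative definite.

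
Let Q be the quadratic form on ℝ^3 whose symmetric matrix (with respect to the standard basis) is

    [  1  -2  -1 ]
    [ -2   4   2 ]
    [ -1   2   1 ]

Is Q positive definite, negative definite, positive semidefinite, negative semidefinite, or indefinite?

Row-reducing A symmetrically gives the diagonal entries 1, 0, 0.
That gives 1 positive, 2 zero pivots.
Hence Q is positive semidefinite.

positive semidefinite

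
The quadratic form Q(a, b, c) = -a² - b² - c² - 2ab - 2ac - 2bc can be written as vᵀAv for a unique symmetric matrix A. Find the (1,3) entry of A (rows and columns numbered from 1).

-1

The coefficient of a·c in Q is -2. For a symmetric A this equals A[1,3] + A[3,1] = 2·A[1,3].
So A[1,3] = -2/2 = -1.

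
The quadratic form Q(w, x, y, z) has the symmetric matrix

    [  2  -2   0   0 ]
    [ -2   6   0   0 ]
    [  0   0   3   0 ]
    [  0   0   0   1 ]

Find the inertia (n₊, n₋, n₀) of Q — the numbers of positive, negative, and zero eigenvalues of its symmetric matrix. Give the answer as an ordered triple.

An LDLᵀ factorisation of A has diagonal entries 2, 4, 3, 1.
Counting signs: 4 positive.

(4, 0, 0)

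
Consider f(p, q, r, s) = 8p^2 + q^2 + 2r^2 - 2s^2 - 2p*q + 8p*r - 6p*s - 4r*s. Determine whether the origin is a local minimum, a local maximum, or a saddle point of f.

The Hessian at the origin is H = [[16, -2, 8, -6], [-2, 2, 0, 0], [8, 0, 4, -4], [-6, 0, -4, -4]].
An LDLᵀ factorisation of H has diagonal entries 16, 7/4, -4/7, -6.
That gives 2 positive, 2 negative pivots.
H is indefinite, so the origin is a saddle point.

saddle point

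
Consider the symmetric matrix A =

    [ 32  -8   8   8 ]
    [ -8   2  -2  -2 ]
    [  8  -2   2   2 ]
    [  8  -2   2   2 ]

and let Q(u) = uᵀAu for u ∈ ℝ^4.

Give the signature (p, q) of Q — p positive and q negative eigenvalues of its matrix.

(1, 0)

Applying the same elementary operations to the rows and columns of A produces a congruent diagonal matrix with entries 32, 0, 0, 0.
So there are 1 positive, 3 zero pivots.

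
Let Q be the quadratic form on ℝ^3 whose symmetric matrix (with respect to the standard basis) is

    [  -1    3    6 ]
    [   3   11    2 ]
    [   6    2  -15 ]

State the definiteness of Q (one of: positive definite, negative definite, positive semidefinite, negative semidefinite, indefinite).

indefinite

An LDLᵀ factorisation of A has diagonal entries -1, 20, 1.
Counting signs: 2 positive, 1 negative.
Hence Q is indefinite.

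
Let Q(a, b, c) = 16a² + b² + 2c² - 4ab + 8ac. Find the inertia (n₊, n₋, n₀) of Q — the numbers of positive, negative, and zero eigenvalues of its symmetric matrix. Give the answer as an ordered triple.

The symmetric matrix is A = [[16, -2, 4], [-2, 1, 0], [4, 0, 2]].
Symmetric row and column elimination reduces A to a congruent diagonal form with pivots 16, 3/4, 2/3.
So there are 3 positive pivots.

(3, 0, 0)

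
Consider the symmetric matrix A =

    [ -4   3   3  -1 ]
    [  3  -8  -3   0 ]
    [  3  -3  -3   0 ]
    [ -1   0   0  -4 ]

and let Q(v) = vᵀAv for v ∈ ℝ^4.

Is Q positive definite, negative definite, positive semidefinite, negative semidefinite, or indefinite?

negative definite

Leading principal minors: Δ_1 = -4, Δ_2 = 23, Δ_3 = -15, Δ_4 = 45.
The signs alternate starting with Δ_1 < 0, so by Sylvester's criterion Q is negative definite.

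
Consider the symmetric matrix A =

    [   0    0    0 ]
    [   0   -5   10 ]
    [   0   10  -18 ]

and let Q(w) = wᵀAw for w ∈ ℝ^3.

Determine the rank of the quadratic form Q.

2

Row-reducing A symmetrically gives the diagonal entries 0, -5, 2.
So there are 1 positive, 1 negative, 1 zero pivots.
The rank is the number of nonzero pivots: 2.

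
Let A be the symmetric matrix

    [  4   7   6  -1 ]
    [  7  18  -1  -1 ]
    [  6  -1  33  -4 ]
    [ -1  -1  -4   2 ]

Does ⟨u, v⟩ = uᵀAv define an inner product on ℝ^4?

Applying the same elementary operations to the rows and columns of A produces a congruent diagonal matrix with entries 4, 23/4, 1, 15/23.
That gives 4 positive pivots.
Hence Q is positive definite.
⟨·,·⟩ is an inner product exactly when A is positive definite.

yes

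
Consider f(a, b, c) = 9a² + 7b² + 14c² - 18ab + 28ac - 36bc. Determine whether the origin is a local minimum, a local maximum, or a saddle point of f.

The Hessian at the origin is H = [[18, -18, 28], [-18, 14, -36], [28, -36, 28]].
Congruent diagonalization of H (simultaneous row and column reduction) yields pivots 18, -4, 4/9.
So there are 2 positive, 1 negative pivots.
H is indefinite, so the origin is a saddle point.

saddle point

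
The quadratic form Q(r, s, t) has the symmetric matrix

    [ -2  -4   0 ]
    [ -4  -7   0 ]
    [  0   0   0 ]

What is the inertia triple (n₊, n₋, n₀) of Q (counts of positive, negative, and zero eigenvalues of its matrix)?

(1, 1, 1)

Congruent diagonalization of A (simultaneous row and column reduction) yields pivots -2, 1, 0.
So there are 1 positive, 1 negative, 1 zero pivots.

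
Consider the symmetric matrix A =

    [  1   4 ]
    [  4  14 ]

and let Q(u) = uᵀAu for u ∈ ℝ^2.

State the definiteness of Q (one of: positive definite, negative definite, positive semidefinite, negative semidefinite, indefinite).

For the 2×2 matrix [[1, 4], [4, 14]]: det = 1·14 − (4)² = -2, trace = 15.
det < 0 so the eigenvalues have opposite signs; the form is indefinite.

indefinite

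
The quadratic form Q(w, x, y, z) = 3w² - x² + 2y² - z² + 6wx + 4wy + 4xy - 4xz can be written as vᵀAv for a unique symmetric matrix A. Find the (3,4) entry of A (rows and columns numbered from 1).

The coefficient of y·z in Q is 0. For a symmetric A this equals A[3,4] + A[4,3] = 2·A[3,4].
So A[3,4] = 0/2 = 0.

0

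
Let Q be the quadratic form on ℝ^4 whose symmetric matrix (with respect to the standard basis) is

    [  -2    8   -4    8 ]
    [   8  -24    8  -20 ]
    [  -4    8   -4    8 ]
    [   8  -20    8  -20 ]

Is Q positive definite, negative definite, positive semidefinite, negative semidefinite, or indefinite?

Congruent diagonalization of A (simultaneous row and column reduction) yields pivots -2, 8, -4, -2.
That gives 1 positive, 3 negative pivots.
Hence Q is indefinite.

indefinite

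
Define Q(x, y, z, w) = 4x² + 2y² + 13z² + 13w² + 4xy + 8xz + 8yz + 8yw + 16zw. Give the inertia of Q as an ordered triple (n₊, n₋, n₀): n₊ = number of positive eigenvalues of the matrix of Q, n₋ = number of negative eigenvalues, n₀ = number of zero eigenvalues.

The symmetric matrix is A = [[4, 2, 4, 0], [2, 2, 4, 4], [4, 4, 13, 8], [0, 4, 8, 13]].
Row-reducing A symmetrically gives the diagonal entries 4, 1, 5, -3.
Counting signs: 3 positive, 1 negative.

(3, 1, 0)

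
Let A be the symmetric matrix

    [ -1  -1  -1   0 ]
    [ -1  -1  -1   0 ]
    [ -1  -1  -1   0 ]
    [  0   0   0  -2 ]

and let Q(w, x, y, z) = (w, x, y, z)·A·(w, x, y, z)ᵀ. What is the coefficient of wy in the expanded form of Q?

The coefficient of wy is A[1,3] + A[3,1] = 2·(-1) = -2.

-2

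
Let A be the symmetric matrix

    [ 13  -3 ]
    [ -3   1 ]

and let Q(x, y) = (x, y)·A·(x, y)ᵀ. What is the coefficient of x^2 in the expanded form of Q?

13

The coefficient of x^2 is the diagonal entry A[1,1] = 13.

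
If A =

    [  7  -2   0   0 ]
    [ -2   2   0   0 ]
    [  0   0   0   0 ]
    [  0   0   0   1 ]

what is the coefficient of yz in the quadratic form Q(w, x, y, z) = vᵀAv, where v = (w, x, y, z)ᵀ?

0

The coefficient of yz is A[3,4] + A[4,3] = 2·0 = 0.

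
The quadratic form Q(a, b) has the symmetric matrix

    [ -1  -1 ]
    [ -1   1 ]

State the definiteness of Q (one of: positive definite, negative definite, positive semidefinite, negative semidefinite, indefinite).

indefinite

For the 2×2 matrix [[-1, -1], [-1, 1]]: det = -1·1 − (-1)² = -2, trace = 0.
det < 0 so the eigenvalues have opposite signs; the form is indefinite.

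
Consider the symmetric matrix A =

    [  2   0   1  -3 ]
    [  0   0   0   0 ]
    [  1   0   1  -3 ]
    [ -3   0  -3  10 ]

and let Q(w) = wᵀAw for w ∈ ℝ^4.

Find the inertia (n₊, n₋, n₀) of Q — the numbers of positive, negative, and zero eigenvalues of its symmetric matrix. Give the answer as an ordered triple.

(3, 0, 1)

Row-reducing A symmetrically gives the diagonal entries 2, 0, 1/2, 1.
Counting signs: 3 positive, 1 zero.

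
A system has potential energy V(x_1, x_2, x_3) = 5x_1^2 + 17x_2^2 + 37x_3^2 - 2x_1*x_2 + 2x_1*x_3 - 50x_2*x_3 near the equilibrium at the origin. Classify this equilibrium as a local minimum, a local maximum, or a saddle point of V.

local minimum

The Hessian at the origin is H = [[10, -2, 2], [-2, 34, -50], [2, -50, 74]].
An LDLᵀ factorisation of H has diagonal entries 10, 168/5, 8/21.
That gives 3 positive pivots.
H is positive definite, so the origin is a strict local minimum.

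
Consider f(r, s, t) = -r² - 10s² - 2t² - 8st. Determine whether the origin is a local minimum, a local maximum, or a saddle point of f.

local maximum

The Hessian at the origin is H = [[-2, 0, 0], [0, -20, -8], [0, -8, -4]].
Row-reducing H symmetrically gives the diagonal entries -2, -20, -4/5.
So there are 3 negative pivots.
H is negative definite, so the origin is a strict local maximum.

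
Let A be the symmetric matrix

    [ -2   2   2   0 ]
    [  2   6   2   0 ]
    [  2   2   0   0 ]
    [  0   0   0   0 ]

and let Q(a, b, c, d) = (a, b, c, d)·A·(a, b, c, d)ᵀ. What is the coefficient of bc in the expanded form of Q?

The coefficient of bc is A[2,3] + A[3,2] = 2·2 = 4.

4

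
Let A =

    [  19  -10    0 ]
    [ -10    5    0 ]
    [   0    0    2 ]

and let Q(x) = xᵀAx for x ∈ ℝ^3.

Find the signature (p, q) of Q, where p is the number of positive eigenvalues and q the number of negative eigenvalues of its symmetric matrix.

(2, 1)

Congruent diagonalization of A (simultaneous row and column reduction) yields pivots 19, -5/19, 2.
Counting signs: 2 positive, 1 negative.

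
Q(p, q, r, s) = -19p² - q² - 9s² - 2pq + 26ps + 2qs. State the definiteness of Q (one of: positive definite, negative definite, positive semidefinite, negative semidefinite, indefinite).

The associated matrix is A = [[-19, -1, 0, 13], [-1, -1, 0, 1], [0, 0, 0, 0], [13, 1, 0, -9]].
Row-reducing A symmetrically gives the diagonal entries -19, -18/19, 0, 0.
So there are 2 negative, 2 zero pivots.
Hence Q is negative semidefinite.

negative semidefinite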